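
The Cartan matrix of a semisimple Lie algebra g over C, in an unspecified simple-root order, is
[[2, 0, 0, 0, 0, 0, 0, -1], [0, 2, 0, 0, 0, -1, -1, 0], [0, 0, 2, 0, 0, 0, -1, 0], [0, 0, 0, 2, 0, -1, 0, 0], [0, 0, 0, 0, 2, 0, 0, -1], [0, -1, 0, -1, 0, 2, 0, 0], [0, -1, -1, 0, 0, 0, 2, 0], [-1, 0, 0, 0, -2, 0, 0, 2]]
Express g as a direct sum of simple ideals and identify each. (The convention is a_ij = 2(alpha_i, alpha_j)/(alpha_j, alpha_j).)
A_5 + B_3

The diagram associated to this matrix has two connected components: the simple roots {alpha_2, alpha_3, alpha_4, alpha_6, alpha_7} form a chain of 5 nodes with single edges (A_5), and {alpha_1, alpha_5, alpha_8} form a chain of 3 nodes with a double edge at one end; the terminal node there is the unique short simple root (B_3). A semisimple Lie algebra decomposes uniquely as the direct sum of simple ideals, one per connected component of its Dynkin diagram, so g ≅ A_5 ⊕ B_3 (dimension 35 + 21 = 56).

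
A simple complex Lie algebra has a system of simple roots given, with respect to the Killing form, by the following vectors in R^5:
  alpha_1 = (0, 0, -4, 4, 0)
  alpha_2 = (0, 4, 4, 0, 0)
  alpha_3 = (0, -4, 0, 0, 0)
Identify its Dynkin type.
B_3 (so(7))

Compute the Cartan integers a_ij = 2(alpha_i, alpha_j)/(alpha_j, alpha_j); the resulting 3x3 Cartan matrix is
[[2, -1, 0], [-1, 2, -2], [0, -1, 2]].
The roots have two lengths (squared-length ratio 2:1); the short ones are alpha_{3}. The associated Dynkin diagram is a chain of 3 nodes with a double edge at one end; the terminal node there is the unique short simple root (B_3), so the type is B_3 (the algebra so(7)).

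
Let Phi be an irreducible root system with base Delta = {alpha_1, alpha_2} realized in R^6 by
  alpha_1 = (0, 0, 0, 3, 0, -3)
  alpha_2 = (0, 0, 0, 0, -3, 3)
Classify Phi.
Compute the Cartan integers a_ij = 2(alpha_i, alpha_j)/(alpha_j, alpha_j); the resulting 2x2 Cartan matrix is
[[2, -1], [-1, 2]].
All simple roots have the same length, so the diagram is simply laced. The associated Dynkin diagram is a chain of 2 nodes with single edges (A_2), so the type is A_2 (the algebra sl(3)).

A2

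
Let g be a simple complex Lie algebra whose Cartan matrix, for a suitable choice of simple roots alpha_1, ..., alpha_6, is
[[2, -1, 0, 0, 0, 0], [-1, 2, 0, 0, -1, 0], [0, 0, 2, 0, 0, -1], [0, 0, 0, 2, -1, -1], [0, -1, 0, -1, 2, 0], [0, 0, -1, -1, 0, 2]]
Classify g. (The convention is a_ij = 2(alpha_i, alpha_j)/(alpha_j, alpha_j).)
A6

The matrix has rank 6 with 2's on the diagonal. Reading the off-diagonal entries as Dynkin edges (a single edge where a_ij = a_ji = -1; a double or triple edge where a_ij * a_ji = 2 or 3), the diagram is a chain of 6 nodes with single edges (A_6). One simple-root ordering that puts it in standard form is (alpha_3, alpha_6, alpha_4, alpha_5, alpha_2, alpha_1). So the algebra is type A_6, i.e. sl(7).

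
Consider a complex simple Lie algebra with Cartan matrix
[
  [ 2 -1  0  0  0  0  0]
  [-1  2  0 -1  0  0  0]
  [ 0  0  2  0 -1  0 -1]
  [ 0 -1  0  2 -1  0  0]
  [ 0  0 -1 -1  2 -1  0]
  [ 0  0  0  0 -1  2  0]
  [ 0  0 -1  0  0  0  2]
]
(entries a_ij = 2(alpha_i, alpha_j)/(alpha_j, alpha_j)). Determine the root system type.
The matrix has rank 7 with 2's on the diagonal. Reading the off-diagonal entries as Dynkin edges (a single edge where a_ij = a_ji = -1; a double or triple edge where a_ij * a_ji = 2 or 3), the diagram is a chain of 6 nodes with one extra node attached to the third node from one end (E_7). One simple-root ordering that puts it in standard form is (alpha_7, alpha_6, alpha_3, alpha_5, alpha_4, alpha_2, alpha_1). So the algebra is type E_7.

type E_7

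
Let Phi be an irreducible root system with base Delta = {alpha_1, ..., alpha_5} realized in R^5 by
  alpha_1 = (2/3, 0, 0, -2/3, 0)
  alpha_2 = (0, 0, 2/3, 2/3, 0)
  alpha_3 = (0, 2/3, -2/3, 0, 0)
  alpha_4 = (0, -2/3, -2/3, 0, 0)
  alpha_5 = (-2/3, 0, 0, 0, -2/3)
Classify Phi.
Compute the Cartan integers a_ij = 2(alpha_i, alpha_j)/(alpha_j, alpha_j); the resulting 5x5 Cartan matrix is
[[2, -1, 0, 0, -1], [-1, 2, -1, -1, 0], [0, -1, 2, 0, 0], [0, -1, 0, 2, 0], [-1, 0, 0, 0, 2]].
All simple roots have the same length, so the diagram is simply laced. The associated Dynkin diagram is a chain of 3 nodes with a fork of two nodes at one end (D_5), so the type is D_5 (the algebra so(10)).

D_5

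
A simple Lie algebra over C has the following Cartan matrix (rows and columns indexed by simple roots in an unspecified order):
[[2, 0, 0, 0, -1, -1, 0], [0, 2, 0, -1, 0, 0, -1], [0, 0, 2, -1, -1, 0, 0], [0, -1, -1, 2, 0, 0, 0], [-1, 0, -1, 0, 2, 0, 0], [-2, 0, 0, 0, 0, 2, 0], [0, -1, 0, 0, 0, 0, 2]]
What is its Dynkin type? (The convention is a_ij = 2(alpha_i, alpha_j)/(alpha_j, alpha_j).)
The matrix has rank 7 with 2's on the diagonal. Reading the off-diagonal entries as Dynkin edges (a single edge where a_ij = a_ji = -1; a double or triple edge where a_ij * a_ji = 2 or 3), the diagram is a chain of 7 nodes with a double edge at one end; the terminal node there is the unique long simple root (C_7). One simple-root ordering that puts it in standard form is (alpha_7, alpha_2, alpha_4, alpha_3, alpha_5, alpha_1, alpha_6). So the algebra is type C_7, i.e. sp(14).

C_7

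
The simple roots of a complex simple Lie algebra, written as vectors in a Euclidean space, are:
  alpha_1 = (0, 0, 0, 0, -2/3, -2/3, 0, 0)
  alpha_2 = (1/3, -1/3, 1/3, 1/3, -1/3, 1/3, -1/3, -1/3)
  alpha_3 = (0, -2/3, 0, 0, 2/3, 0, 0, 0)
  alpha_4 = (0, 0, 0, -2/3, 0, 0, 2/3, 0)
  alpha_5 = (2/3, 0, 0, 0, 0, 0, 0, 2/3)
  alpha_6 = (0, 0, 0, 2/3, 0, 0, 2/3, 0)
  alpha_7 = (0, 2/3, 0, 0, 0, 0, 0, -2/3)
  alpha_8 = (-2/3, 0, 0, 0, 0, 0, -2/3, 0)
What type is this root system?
E8

Compute the Cartan integers a_ij = 2(alpha_i, alpha_j)/(alpha_j, alpha_j); the resulting 8x8 Cartan matrix is
[[2, 0, -1, 0, 0, 0, 0, 0], [0, 2, 0, -1, 0, 0, 0, 0], [-1, 0, 2, 0, 0, 0, -1, 0], [0, -1, 0, 2, 0, 0, 0, -1], [0, 0, 0, 0, 2, 0, -1, -1], [0, 0, 0, 0, 0, 2, 0, -1], [0, 0, -1, 0, -1, 0, 2, 0], [0, 0, 0, -1, -1, -1, 0, 2]].
All simple roots have the same length, so the diagram is simply laced. The associated Dynkin diagram is a chain of 7 nodes with one extra node attached to the third node from one end (E_8), so the type is E_8.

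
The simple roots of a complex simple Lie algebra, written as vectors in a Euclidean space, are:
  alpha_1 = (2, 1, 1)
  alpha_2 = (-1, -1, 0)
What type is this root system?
Compute the Cartan integers a_ij = 2(alpha_i, alpha_j)/(alpha_j, alpha_j); the resulting 2x2 Cartan matrix is
[[2, -3], [-1, 2]].
The roots have two lengths (squared-length ratio 3:1); the short ones are alpha_{2}. The associated Dynkin diagram is two nodes joined by a triple edge (G_2), so the type is G_2.

G2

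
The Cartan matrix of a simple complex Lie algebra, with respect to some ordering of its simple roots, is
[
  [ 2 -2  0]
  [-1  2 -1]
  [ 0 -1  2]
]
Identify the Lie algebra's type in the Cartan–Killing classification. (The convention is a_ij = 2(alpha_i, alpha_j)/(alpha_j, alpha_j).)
C3

The matrix has rank 3 with 2's on the diagonal. Reading the off-diagonal entries as Dynkin edges (a single edge where a_ij = a_ji = -1; a double or triple edge where a_ij * a_ji = 2 or 3), the diagram is a chain of 3 nodes with a double edge at one end; the terminal node there is the unique long simple root (C_3). One simple-root ordering that puts it in standard form is (alpha_3, alpha_2, alpha_1). So the algebra is type C_3, i.e. sp(6).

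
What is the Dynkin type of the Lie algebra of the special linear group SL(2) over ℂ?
This is sl(2), which has dimension 2^2 - 1 = 3 and rank 2 - 1 = 1 (a Cartan subalgebra is the diagonal traceless matrices). In the classification of classical Lie algebras, the special linear algebra sl(n+1) has type A_n; here n = 1, so the Dynkin diagram is a chain of 1 nodes with single edges (A_1). Hence the type is A_1.

A_1 (sl(2))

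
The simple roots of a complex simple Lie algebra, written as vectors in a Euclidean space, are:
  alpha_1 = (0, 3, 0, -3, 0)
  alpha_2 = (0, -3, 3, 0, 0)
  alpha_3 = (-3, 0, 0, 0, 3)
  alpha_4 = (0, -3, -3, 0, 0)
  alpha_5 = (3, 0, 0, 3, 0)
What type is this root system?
D5

Compute the Cartan integers a_ij = 2(alpha_i, alpha_j)/(alpha_j, alpha_j); the resulting 5x5 Cartan matrix is
[[2, -1, 0, -1, -1], [-1, 2, 0, 0, 0], [0, 0, 2, 0, -1], [-1, 0, 0, 2, 0], [-1, 0, -1, 0, 2]].
All simple roots have the same length, so the diagram is simply laced. The associated Dynkin diagram is a chain of 3 nodes with a fork of two nodes at one end (D_5), so the type is D_5 (the algebra so(10)).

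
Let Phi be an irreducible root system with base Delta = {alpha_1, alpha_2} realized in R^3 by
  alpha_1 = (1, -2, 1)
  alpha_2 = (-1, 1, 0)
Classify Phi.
Compute the Cartan integers a_ij = 2(alpha_i, alpha_j)/(alpha_j, alpha_j); the resulting 2x2 Cartan matrix is
[[2, -3], [-1, 2]].
The roots have two lengths (squared-length ratio 3:1); the short ones are alpha_{2}. The associated Dynkin diagram is two nodes joined by a triple edge (G_2), so the type is G_2.

G_2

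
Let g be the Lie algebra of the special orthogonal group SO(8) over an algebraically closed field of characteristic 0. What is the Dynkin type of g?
D_4 (so(8))

This is so(8) with 8 even, which has dimension 8(8-1)/2 = 28 and rank 8/2 = 4. In the classification of classical Lie algebras, the orthogonal algebra so(2n) in an even number of variables has type D_n; here n = 4, so the Dynkin diagram is a chain of 2 nodes with a fork of two nodes at one end (D_4). Hence the type is D_4.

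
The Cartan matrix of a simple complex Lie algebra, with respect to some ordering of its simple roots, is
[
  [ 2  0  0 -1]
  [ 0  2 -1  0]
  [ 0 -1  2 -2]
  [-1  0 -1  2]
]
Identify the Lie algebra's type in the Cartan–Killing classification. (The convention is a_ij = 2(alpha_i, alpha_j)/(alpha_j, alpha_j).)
The matrix has rank 4 with 2's on the diagonal. Reading the off-diagonal entries as Dynkin edges (a single edge where a_ij = a_ji = -1; a double or triple edge where a_ij * a_ji = 2 or 3), the diagram is a chain of 4 nodes with a double edge between the middle two (F_4). One simple-root ordering that puts it in standard form is (alpha_2, alpha_3, alpha_4, alpha_1). So the algebra is type F_4.

type F_4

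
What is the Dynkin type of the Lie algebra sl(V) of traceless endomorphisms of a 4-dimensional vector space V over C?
A_3 (sl(4))

This is sl(4), which has dimension 4^2 - 1 = 15 and rank 4 - 1 = 3 (a Cartan subalgebra is the diagonal traceless matrices). In the classification of classical Lie algebras, the special linear algebra sl(n+1) has type A_n; here n = 3, so the Dynkin diagram is a chain of 3 nodes with single edges (A_3). Hence the type is A_3.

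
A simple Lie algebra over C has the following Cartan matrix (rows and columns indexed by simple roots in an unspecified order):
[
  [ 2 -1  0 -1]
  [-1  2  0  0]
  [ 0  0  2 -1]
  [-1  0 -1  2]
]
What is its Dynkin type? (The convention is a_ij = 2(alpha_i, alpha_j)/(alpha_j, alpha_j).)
The matrix has rank 4 with 2's on the diagonal. Reading the off-diagonal entries as Dynkin edges (a single edge where a_ij = a_ji = -1; a double or triple edge where a_ij * a_ji = 2 or 3), the diagram is a chain of 4 nodes with single edges (A_4). One simple-root ordering that puts it in standard form is (alpha_2, alpha_1, alpha_4, alpha_3). So the algebra is type A_4, i.e. sl(5).

type A_4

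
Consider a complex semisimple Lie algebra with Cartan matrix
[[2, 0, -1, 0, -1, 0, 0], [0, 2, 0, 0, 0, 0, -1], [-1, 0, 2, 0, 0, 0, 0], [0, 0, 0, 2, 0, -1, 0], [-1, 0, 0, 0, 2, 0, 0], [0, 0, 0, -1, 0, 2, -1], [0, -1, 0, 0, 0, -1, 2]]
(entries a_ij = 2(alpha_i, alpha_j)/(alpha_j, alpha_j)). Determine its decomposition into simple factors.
The diagram associated to this matrix has two connected components: the simple roots {alpha_1, alpha_3, alpha_5} form a chain of 3 nodes with single edges (A_3), and {alpha_2, alpha_4, alpha_6, alpha_7} form a chain of 4 nodes with single edges (A_4). A semisimple Lie algebra decomposes uniquely as the direct sum of simple ideals, one per connected component of its Dynkin diagram, so g ≅ A_3 ⊕ A_4 (dimension 15 + 24 = 39).

A3 + A4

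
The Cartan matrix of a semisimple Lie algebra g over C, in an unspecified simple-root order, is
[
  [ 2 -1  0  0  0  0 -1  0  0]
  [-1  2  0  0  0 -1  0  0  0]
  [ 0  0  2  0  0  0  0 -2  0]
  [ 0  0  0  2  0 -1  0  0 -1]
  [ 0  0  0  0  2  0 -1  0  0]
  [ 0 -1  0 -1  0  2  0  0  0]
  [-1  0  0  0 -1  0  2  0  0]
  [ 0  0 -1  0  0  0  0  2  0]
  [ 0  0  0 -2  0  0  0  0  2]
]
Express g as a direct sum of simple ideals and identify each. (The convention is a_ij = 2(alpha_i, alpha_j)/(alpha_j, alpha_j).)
The diagram associated to this matrix has two connected components: the simple roots {alpha_3, alpha_8} form a chain of 2 nodes with a double edge at one end; the terminal node there is the unique short simple root (B_2), and {alpha_1, alpha_2, alpha_4, alpha_5, alpha_6, alpha_7, alpha_9} form a chain of 7 nodes with a double edge at one end; the terminal node there is the unique long simple root (C_7). A semisimple Lie algebra decomposes uniquely as the direct sum of simple ideals, one per connected component of its Dynkin diagram, so g ≅ B_2 ⊕ C_7 (dimension 10 + 105 = 115).

B2 ⊕ C7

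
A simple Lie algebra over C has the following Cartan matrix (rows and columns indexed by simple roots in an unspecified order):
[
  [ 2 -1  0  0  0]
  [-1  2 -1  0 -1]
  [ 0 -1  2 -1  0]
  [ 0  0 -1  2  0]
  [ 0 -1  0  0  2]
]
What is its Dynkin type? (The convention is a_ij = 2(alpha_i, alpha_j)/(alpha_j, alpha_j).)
D_5

The matrix has rank 5 with 2's on the diagonal. Reading the off-diagonal entries as Dynkin edges (a single edge where a_ij = a_ji = -1; a double or triple edge where a_ij * a_ji = 2 or 3), the diagram is a chain of 3 nodes with a fork of two nodes at one end (D_5). One simple-root ordering that puts it in standard form is (alpha_4, alpha_3, alpha_2, alpha_5, alpha_1). So the algebra is type D_5, i.e. so(10).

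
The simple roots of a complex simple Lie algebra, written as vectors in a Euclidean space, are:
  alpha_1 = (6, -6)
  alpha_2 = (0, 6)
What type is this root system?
B_2 (so(5))

Compute the Cartan integers a_ij = 2(alpha_i, alpha_j)/(alpha_j, alpha_j); the resulting 2x2 Cartan matrix is
[[2, -2], [-1, 2]].
The roots have two lengths (squared-length ratio 2:1); the short ones are alpha_{2}. The associated Dynkin diagram is a chain of 2 nodes with a double edge at one end; the terminal node there is the unique short simple root (B_2), so the type is B_2 (the algebra so(5)).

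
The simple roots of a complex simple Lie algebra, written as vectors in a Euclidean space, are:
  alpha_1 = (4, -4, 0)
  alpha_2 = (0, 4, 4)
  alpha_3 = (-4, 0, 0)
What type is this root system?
B_3

Compute the Cartan integers a_ij = 2(alpha_i, alpha_j)/(alpha_j, alpha_j); the resulting 3x3 Cartan matrix is
[[2, -1, -2], [-1, 2, 0], [-1, 0, 2]].
The roots have two lengths (squared-length ratio 2:1); the short ones are alpha_{3}. The associated Dynkin diagram is a chain of 3 nodes with a double edge at one end; the terminal node there is the unique short simple root (B_3), so the type is B_3 (the algebra so(7)).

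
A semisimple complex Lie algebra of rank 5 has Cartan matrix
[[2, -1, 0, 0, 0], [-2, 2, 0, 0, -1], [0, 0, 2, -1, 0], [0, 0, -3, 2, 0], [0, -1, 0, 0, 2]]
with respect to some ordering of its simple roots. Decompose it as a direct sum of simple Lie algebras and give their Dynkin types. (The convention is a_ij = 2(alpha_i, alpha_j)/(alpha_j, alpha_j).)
B_3 + G_2

The diagram associated to this matrix has two connected components: the simple roots {alpha_1, alpha_2, alpha_5} form a chain of 3 nodes with a double edge at one end; the terminal node there is the unique short simple root (B_3), and {alpha_3, alpha_4} form two nodes joined by a triple edge (G_2). A semisimple Lie algebra decomposes uniquely as the direct sum of simple ideals, one per connected component of its Dynkin diagram, so g ≅ B_3 ⊕ G_2 (dimension 21 + 14 = 35).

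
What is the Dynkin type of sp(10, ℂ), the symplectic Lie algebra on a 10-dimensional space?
C5

This is sp(10), which has dimension 10(10+1)/2 = 55 and rank 10/2 = 5. In the classification of classical Lie algebras, the symplectic algebra sp(2n) has type C_n; here n = 5, so the Dynkin diagram is a chain of 5 nodes with a double edge at one end; the terminal node there is the unique long simple root (C_5). Hence the type is C_5.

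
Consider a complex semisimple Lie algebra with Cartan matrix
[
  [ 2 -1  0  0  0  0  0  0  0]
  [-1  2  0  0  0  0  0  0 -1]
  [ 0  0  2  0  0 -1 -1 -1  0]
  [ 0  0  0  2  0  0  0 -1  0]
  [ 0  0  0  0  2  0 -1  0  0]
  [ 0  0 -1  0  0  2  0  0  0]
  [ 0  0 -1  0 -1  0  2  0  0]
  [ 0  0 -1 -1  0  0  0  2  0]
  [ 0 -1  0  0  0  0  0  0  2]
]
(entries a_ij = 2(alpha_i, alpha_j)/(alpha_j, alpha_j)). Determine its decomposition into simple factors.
A_3 + E_6

The diagram associated to this matrix has two connected components: the simple roots {alpha_1, alpha_2, alpha_9} form a chain of 3 nodes with single edges (A_3), and {alpha_3, alpha_4, alpha_5, alpha_6, alpha_7, alpha_8} form a chain of 5 nodes with one extra node attached to the third node from one end (E_6). A semisimple Lie algebra decomposes uniquely as the direct sum of simple ideals, one per connected component of its Dynkin diagram, so g ≅ A_3 ⊕ E_6 (dimension 15 + 78 = 93).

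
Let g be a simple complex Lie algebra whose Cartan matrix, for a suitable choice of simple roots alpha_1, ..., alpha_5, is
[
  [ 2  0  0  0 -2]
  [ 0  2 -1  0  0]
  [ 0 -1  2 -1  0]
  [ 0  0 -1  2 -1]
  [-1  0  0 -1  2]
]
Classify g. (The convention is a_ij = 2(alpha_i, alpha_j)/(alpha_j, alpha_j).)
C_5 (sp(10))

The matrix has rank 5 with 2's on the diagonal. Reading the off-diagonal entries as Dynkin edges (a single edge where a_ij = a_ji = -1; a double or triple edge where a_ij * a_ji = 2 or 3), the diagram is a chain of 5 nodes with a double edge at one end; the terminal node there is the unique long simple root (C_5). One simple-root ordering that puts it in standard form is (alpha_2, alpha_3, alpha_4, alpha_5, alpha_1). So the algebra is type C_5, i.e. sp(10).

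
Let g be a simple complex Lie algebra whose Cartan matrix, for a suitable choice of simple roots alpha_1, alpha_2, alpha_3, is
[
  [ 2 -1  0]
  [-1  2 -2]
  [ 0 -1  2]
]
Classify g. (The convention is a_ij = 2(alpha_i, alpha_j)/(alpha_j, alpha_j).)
B_3

The matrix has rank 3 with 2's on the diagonal. Reading the off-diagonal entries as Dynkin edges (a single edge where a_ij = a_ji = -1; a double or triple edge where a_ij * a_ji = 2 or 3), the diagram is a chain of 3 nodes with a double edge at one end; the terminal node there is the unique short simple root (B_3). One simple-root ordering that puts it in standard form is (alpha_1, alpha_2, alpha_3). So the algebra is type B_3, i.e. so(7).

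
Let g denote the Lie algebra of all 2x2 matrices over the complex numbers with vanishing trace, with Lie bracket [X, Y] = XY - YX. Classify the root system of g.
This is sl(2), which has dimension 2^2 - 1 = 3 and rank 2 - 1 = 1 (a Cartan subalgebra is the diagonal traceless matrices). In the classification of classical Lie algebras, the special linear algebra sl(n+1) has type A_n; here n = 1, so the Dynkin diagram is a chain of 1 nodes with single edges (A_1). Hence the type is A_1.

A_1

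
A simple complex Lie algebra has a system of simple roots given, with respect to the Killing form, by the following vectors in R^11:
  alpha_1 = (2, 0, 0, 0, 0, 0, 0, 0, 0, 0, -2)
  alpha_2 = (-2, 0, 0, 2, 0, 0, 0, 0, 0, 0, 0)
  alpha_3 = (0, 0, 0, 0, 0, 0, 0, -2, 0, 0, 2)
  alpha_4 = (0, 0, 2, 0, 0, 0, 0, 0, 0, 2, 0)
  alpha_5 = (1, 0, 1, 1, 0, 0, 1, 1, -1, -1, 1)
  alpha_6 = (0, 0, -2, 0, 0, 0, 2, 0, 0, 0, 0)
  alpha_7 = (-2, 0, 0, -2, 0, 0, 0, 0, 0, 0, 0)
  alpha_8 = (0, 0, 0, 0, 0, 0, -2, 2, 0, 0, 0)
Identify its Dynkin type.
Compute the Cartan integers a_ij = 2(alpha_i, alpha_j)/(alpha_j, alpha_j); the resulting 8x8 Cartan matrix is
[[2, -1, -1, 0, 0, 0, -1, 0], [-1, 2, 0, 0, 0, 0, 0, 0], [-1, 0, 2, 0, 0, 0, 0, -1], [0, 0, 0, 2, 0, -1, 0, 0], [0, 0, 0, 0, 2, 0, -1, 0], [0, 0, 0, -1, 0, 2, 0, -1], [-1, 0, 0, 0, -1, 0, 2, 0], [0, 0, -1, 0, 0, -1, 0, 2]].
All simple roots have the same length, so the diagram is simply laced. The associated Dynkin diagram is a chain of 7 nodes with one extra node attached to the third node from one end (E_8), so the type is E_8.

E8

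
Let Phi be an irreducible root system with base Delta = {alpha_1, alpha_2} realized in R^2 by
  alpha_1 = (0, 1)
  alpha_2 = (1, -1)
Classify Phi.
B2

Compute the Cartan integers a_ij = 2(alpha_i, alpha_j)/(alpha_j, alpha_j); the resulting 2x2 Cartan matrix is
[[2, -1], [-2, 2]].
The roots have two lengths (squared-length ratio 2:1); the short ones are alpha_{1}. The associated Dynkin diagram is a chain of 2 nodes with a double edge at one end; the terminal node there is the unique short simple root (B_2), so the type is B_2 (the algebra so(5)).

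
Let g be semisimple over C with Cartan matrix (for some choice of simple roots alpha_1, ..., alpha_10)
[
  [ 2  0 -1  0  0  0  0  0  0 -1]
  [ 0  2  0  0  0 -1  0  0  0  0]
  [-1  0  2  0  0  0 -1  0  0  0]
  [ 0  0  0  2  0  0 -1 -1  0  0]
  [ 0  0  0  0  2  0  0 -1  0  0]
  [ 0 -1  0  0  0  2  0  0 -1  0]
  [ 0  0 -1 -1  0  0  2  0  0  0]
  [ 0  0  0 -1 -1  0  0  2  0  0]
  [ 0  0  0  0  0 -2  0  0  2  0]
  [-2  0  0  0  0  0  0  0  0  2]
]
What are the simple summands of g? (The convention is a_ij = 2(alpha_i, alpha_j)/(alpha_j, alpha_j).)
The diagram associated to this matrix has two connected components: the simple roots {alpha_2, alpha_6, alpha_9} form a chain of 3 nodes with a double edge at one end; the terminal node there is the unique long simple root (C_3), and {alpha_1, alpha_3, alpha_4, alpha_5, alpha_7, alpha_8, alpha_10} form a chain of 7 nodes with a double edge at one end; the terminal node there is the unique long simple root (C_7). A semisimple Lie algebra decomposes uniquely as the direct sum of simple ideals, one per connected component of its Dynkin diagram, so g ≅ C_3 ⊕ C_7 (dimension 21 + 105 = 126).

type C_3 + type C_7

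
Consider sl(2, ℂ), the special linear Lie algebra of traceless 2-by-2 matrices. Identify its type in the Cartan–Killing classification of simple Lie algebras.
type A_1

This is sl(2), which has dimension 2^2 - 1 = 3 and rank 2 - 1 = 1 (a Cartan subalgebra is the diagonal traceless matrices). In the classification of classical Lie algebras, the special linear algebra sl(n+1) has type A_n; here n = 1, so the Dynkin diagram is a chain of 1 nodes with single edges (A_1). Hence the type is A_1.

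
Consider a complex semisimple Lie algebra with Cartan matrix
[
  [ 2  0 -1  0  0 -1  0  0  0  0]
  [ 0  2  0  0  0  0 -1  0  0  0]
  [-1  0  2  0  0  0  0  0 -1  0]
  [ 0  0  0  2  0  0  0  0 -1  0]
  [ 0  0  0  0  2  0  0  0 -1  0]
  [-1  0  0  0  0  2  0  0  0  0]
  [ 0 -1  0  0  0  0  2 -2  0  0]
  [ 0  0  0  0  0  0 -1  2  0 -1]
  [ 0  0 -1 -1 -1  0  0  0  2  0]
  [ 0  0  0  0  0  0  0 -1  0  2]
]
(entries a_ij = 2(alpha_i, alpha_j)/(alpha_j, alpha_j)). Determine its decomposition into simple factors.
The diagram associated to this matrix has two connected components: the simple roots {alpha_1, alpha_3, alpha_4, alpha_5, alpha_6, alpha_9} form a chain of 4 nodes with a fork of two nodes at one end (D_6), and {alpha_2, alpha_7, alpha_8, alpha_10} form a chain of 4 nodes with a double edge between the middle two (F_4). A semisimple Lie algebra decomposes uniquely as the direct sum of simple ideals, one per connected component of its Dynkin diagram, so g ≅ D_6 ⊕ F_4 (dimension 66 + 52 = 118).

D_6 ⊕ F_4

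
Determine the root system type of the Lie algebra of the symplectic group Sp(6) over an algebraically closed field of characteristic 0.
This is sp(6), which has dimension 6(6+1)/2 = 21 and rank 6/2 = 3. In the classification of classical Lie algebras, the symplectic algebra sp(2n) has type C_n; here n = 3, so the Dynkin diagram is a chain of 3 nodes with a double edge at one end; the terminal node there is the unique long simple root (C_3). Hence the type is C_3.

C_3 (sp(6))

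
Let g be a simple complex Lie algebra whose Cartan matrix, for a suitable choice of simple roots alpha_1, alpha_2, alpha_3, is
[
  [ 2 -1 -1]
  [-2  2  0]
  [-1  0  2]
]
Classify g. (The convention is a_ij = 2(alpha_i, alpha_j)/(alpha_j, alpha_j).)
The matrix has rank 3 with 2's on the diagonal. Reading the off-diagonal entries as Dynkin edges (a single edge where a_ij = a_ji = -1; a double or triple edge where a_ij * a_ji = 2 or 3), the diagram is a chain of 3 nodes with a double edge at one end; the terminal node there is the unique long simple root (C_3). One simple-root ordering that puts it in standard form is (alpha_3, alpha_1, alpha_2). So the algebra is type C_3, i.e. sp(6).

C_3 (sp(6))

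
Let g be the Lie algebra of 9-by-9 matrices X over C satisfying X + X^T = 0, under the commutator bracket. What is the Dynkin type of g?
This is so(9) with 9 odd, which has dimension 9(9-1)/2 = 36 and rank (9-1)/2 = 4. In the classification of classical Lie algebras, the orthogonal algebra so(2n+1) in an odd number of variables has type B_n; here n = 4, so the Dynkin diagram is a chain of 4 nodes with a double edge at one end; the terminal node there is the unique short simple root (B_4). Hence the type is B_4.

B4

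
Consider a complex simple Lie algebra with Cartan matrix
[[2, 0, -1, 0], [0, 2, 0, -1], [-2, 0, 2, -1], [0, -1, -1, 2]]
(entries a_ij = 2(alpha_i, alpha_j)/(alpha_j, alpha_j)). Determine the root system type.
B4

The matrix has rank 4 with 2's on the diagonal. Reading the off-diagonal entries as Dynkin edges (a single edge where a_ij = a_ji = -1; a double or triple edge where a_ij * a_ji = 2 or 3), the diagram is a chain of 4 nodes with a double edge at one end; the terminal node there is the unique short simple root (B_4). One simple-root ordering that puts it in standard form is (alpha_2, alpha_4, alpha_3, alpha_1). So the algebra is type B_4, i.e. so(9).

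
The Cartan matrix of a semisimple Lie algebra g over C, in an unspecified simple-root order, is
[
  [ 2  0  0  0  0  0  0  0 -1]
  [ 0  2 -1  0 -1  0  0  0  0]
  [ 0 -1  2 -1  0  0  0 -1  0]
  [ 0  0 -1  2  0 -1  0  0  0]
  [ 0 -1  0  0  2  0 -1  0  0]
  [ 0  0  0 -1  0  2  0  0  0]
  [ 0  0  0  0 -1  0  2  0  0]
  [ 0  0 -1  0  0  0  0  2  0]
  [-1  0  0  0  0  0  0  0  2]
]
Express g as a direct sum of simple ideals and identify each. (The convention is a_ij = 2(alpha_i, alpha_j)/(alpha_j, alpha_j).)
A_2 (sl(3)) + E_7

The diagram associated to this matrix has two connected components: the simple roots {alpha_1, alpha_9} form a chain of 2 nodes with single edges (A_2), and {alpha_2, alpha_3, alpha_4, alpha_5, alpha_6, alpha_7, alpha_8} form a chain of 6 nodes with one extra node attached to the third node from one end (E_7). A semisimple Lie algebra decomposes uniquely as the direct sum of simple ideals, one per connected component of its Dynkin diagram, so g ≅ A_2 ⊕ E_7 (dimension 8 + 133 = 141).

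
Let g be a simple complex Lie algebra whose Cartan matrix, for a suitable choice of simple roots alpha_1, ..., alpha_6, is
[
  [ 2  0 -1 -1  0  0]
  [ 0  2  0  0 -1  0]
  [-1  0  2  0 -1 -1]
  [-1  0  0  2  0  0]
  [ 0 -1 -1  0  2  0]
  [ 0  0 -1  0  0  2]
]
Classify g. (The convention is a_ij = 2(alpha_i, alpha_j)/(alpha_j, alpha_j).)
The matrix has rank 6 with 2's on the diagonal. Reading the off-diagonal entries as Dynkin edges (a single edge where a_ij = a_ji = -1; a double or triple edge where a_ij * a_ji = 2 or 3), the diagram is a chain of 5 nodes with one extra node attached to the third node from one end (E_6). One simple-root ordering that puts it in standard form is (alpha_4, alpha_6, alpha_1, alpha_3, alpha_5, alpha_2). So the algebra is type E_6.

E_6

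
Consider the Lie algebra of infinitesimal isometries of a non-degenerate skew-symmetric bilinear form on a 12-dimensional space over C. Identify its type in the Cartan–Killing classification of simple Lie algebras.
C_6

This is sp(12), which has dimension 12(12+1)/2 = 78 and rank 12/2 = 6. In the classification of classical Lie algebras, the symplectic algebra sp(2n) has type C_n; here n = 6, so the Dynkin diagram is a chain of 6 nodes with a double edge at one end; the terminal node there is the unique long simple root (C_6). Hence the type is C_6.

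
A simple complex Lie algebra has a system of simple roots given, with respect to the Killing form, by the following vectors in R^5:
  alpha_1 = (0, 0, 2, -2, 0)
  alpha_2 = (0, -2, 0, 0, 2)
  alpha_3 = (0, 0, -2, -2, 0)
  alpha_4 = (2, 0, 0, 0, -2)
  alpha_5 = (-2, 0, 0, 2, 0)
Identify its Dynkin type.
type D_5

Compute the Cartan integers a_ij = 2(alpha_i, alpha_j)/(alpha_j, alpha_j); the resulting 5x5 Cartan matrix is
[[2, 0, 0, 0, -1], [0, 2, 0, -1, 0], [0, 0, 2, 0, -1], [0, -1, 0, 2, -1], [-1, 0, -1, -1, 2]].
All simple roots have the same length, so the diagram is simply laced. The associated Dynkin diagram is a chain of 3 nodes with a fork of two nodes at one end (D_5), so the type is D_5 (the algebra so(10)).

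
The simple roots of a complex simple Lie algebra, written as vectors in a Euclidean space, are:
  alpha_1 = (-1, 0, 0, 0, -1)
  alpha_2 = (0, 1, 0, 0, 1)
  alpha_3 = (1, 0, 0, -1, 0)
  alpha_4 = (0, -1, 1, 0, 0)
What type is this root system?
Compute the Cartan integers a_ij = 2(alpha_i, alpha_j)/(alpha_j, alpha_j); the resulting 4x4 Cartan matrix is
[[2, -1, -1, 0], [-1, 2, 0, -1], [-1, 0, 2, 0], [0, -1, 0, 2]].
All simple roots have the same length, so the diagram is simply laced. The associated Dynkin diagram is a chain of 4 nodes with single edges (A_4), so the type is A_4 (the algebra sl(5)).

A_4 (sl(5))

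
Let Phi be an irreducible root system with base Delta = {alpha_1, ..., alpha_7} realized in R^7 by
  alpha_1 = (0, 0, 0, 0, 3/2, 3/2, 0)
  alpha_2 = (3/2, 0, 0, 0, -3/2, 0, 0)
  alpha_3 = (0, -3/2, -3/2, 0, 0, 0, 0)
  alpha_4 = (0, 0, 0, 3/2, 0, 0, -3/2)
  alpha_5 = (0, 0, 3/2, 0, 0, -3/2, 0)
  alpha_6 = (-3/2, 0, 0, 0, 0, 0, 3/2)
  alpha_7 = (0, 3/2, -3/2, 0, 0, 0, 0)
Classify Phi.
type D_7

Compute the Cartan integers a_ij = 2(alpha_i, alpha_j)/(alpha_j, alpha_j); the resulting 7x7 Cartan matrix is
[[2, -1, 0, 0, -1, 0, 0], [-1, 2, 0, 0, 0, -1, 0], [0, 0, 2, 0, -1, 0, 0], [0, 0, 0, 2, 0, -1, 0], [-1, 0, -1, 0, 2, 0, -1], [0, -1, 0, -1, 0, 2, 0], [0, 0, 0, 0, -1, 0, 2]].
All simple roots have the same length, so the diagram is simply laced. The associated Dynkin diagram is a chain of 5 nodes with a fork of two nodes at one end (D_7), so the type is D_7 (the algebra so(14)).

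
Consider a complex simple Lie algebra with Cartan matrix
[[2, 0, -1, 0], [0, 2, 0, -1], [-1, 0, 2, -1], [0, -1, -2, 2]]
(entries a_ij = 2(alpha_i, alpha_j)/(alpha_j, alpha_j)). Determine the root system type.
F4

The matrix has rank 4 with 2's on the diagonal. Reading the off-diagonal entries as Dynkin edges (a single edge where a_ij = a_ji = -1; a double or triple edge where a_ij * a_ji = 2 or 3), the diagram is a chain of 4 nodes with a double edge between the middle two (F_4). One simple-root ordering that puts it in standard form is (alpha_2, alpha_4, alpha_3, alpha_1). So the algebra is type F_4.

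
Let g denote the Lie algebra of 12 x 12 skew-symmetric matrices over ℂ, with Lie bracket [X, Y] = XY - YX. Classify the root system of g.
This is so(12) with 12 even, which has dimension 12(12-1)/2 = 66 and rank 12/2 = 6. In the classification of classical Lie algebras, the orthogonal algebra so(2n) in an even number of variables has type D_n; here n = 6, so the Dynkin diagram is a chain of 4 nodes with a fork of two nodes at one end (D_6). Hence the type is D_6.

D_6 (so(12))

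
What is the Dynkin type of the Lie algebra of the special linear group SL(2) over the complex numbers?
type A_1

This is sl(2), which has dimension 2^2 - 1 = 3 and rank 2 - 1 = 1 (a Cartan subalgebra is the diagonal traceless matrices). In the classification of classical Lie algebras, the special linear algebra sl(n+1) has type A_n; here n = 1, so the Dynkin diagram is a chain of 1 nodes with single edges (A_1). Hence the type is A_1.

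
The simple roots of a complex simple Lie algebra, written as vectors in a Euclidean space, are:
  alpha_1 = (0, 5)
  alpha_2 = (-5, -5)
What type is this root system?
Compute the Cartan integers a_ij = 2(alpha_i, alpha_j)/(alpha_j, alpha_j); the resulting 2x2 Cartan matrix is
[[2, -1], [-2, 2]].
The roots have two lengths (squared-length ratio 2:1); the short ones are alpha_{1}. The associated Dynkin diagram is a chain of 2 nodes with a double edge at one end; the terminal node there is the unique short simple root (B_2), so the type is B_2 (the algebra so(5)).

B2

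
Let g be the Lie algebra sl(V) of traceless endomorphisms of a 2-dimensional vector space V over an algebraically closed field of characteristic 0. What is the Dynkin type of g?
This is sl(2), which has dimension 2^2 - 1 = 3 and rank 2 - 1 = 1 (a Cartan subalgebra is the diagonal traceless matrices). In the classification of classical Lie algebras, the special linear algebra sl(n+1) has type A_n; here n = 1, so the Dynkin diagram is a chain of 1 nodes with single edges (A_1). Hence the type is A_1.

A_1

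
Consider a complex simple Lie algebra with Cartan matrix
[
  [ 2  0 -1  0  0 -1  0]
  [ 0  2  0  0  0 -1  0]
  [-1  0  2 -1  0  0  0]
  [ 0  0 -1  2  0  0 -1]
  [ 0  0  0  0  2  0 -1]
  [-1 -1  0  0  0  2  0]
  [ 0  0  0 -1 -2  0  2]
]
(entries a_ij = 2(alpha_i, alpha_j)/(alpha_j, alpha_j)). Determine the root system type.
The matrix has rank 7 with 2's on the diagonal. Reading the off-diagonal entries as Dynkin edges (a single edge where a_ij = a_ji = -1; a double or triple edge where a_ij * a_ji = 2 or 3), the diagram is a chain of 7 nodes with a double edge at one end; the terminal node there is the unique short simple root (B_7). One simple-root ordering that puts it in standard form is (alpha_2, alpha_6, alpha_1, alpha_3, alpha_4, alpha_7, alpha_5). So the algebra is type B_7, i.e. so(15).

B_7 (so(15))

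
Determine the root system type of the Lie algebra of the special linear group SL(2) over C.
This is sl(2), which has dimension 2^2 - 1 = 3 and rank 2 - 1 = 1 (a Cartan subalgebra is the diagonal traceless matrices). In the classification of classical Lie algebras, the special linear algebra sl(n+1) has type A_n; here n = 1, so the Dynkin diagram is a chain of 1 nodes with single edges (A_1). Hence the type is A_1.

A1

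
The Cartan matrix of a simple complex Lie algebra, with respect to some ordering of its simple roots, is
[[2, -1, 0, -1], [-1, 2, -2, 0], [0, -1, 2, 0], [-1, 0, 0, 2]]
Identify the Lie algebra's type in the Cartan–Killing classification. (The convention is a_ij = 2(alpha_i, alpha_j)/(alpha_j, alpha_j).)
The matrix has rank 4 with 2's on the diagonal. Reading the off-diagonal entries as Dynkin edges (a single edge where a_ij = a_ji = -1; a double or triple edge where a_ij * a_ji = 2 or 3), the diagram is a chain of 4 nodes with a double edge at one end; the terminal node there is the unique short simple root (B_4). One simple-root ordering that puts it in standard form is (alpha_4, alpha_1, alpha_2, alpha_3). So the algebra is type B_4, i.e. so(9).

B_4 (so(9))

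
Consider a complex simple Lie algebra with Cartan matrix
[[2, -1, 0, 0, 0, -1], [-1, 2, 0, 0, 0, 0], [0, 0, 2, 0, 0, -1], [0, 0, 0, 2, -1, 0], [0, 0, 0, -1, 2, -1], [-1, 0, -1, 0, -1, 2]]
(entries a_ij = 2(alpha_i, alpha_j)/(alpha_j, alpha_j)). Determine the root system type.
E_6

The matrix has rank 6 with 2's on the diagonal. Reading the off-diagonal entries as Dynkin edges (a single edge where a_ij = a_ji = -1; a double or triple edge where a_ij * a_ji = 2 or 3), the diagram is a chain of 5 nodes with one extra node attached to the third node from one end (E_6). One simple-root ordering that puts it in standard form is (alpha_2, alpha_3, alpha_1, alpha_6, alpha_5, alpha_4). So the algebra is type E_6.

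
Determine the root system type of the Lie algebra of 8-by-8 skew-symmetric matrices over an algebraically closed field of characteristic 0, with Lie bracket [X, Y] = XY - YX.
D_4 (so(8))

This is so(8) with 8 even, which has dimension 8(8-1)/2 = 28 and rank 8/2 = 4. In the classification of classical Lie algebras, the orthogonal algebra so(2n) in an even number of variables has type D_n; here n = 4, so the Dynkin diagram is a chain of 2 nodes with a fork of two nodes at one end (D_4). Hence the type is D_4.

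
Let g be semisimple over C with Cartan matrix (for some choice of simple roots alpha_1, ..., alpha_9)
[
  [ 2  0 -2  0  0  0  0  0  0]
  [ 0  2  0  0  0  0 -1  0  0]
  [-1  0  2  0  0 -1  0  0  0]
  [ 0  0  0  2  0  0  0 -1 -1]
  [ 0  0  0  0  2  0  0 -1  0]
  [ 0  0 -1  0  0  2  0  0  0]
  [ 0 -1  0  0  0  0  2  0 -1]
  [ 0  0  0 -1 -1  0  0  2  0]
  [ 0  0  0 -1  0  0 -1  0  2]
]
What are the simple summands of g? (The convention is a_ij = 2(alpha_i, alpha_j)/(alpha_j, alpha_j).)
The diagram associated to this matrix has two connected components: the simple roots {alpha_2, alpha_4, alpha_5, alpha_7, alpha_8, alpha_9} form a chain of 6 nodes with single edges (A_6), and {alpha_1, alpha_3, alpha_6} form a chain of 3 nodes with a double edge at one end; the terminal node there is the unique long simple root (C_3). A semisimple Lie algebra decomposes uniquely as the direct sum of simple ideals, one per connected component of its Dynkin diagram, so g ≅ A_6 ⊕ C_3 (dimension 48 + 21 = 69).

A6 ⊕ C3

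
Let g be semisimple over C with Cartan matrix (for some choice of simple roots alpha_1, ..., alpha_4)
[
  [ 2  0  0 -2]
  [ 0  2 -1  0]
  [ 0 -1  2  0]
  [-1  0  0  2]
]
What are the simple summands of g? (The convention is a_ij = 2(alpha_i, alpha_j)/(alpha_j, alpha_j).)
The diagram associated to this matrix has two connected components: the simple roots {alpha_2, alpha_3} form a chain of 2 nodes with single edges (A_2), and {alpha_1, alpha_4} form a chain of 2 nodes with a double edge at one end; the terminal node there is the unique short simple root (B_2). A semisimple Lie algebra decomposes uniquely as the direct sum of simple ideals, one per connected component of its Dynkin diagram, so g ≅ A_2 ⊕ B_2 (dimension 8 + 10 = 18).

A_2 + B_2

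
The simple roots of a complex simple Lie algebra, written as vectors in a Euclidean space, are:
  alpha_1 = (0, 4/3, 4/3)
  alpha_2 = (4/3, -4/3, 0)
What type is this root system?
A_2

Compute the Cartan integers a_ij = 2(alpha_i, alpha_j)/(alpha_j, alpha_j); the resulting 2x2 Cartan matrix is
[[2, -1], [-1, 2]].
All simple roots have the same length, so the diagram is simply laced. The associated Dynkin diagram is a chain of 2 nodes with single edges (A_2), so the type is A_2 (the algebra sl(3)).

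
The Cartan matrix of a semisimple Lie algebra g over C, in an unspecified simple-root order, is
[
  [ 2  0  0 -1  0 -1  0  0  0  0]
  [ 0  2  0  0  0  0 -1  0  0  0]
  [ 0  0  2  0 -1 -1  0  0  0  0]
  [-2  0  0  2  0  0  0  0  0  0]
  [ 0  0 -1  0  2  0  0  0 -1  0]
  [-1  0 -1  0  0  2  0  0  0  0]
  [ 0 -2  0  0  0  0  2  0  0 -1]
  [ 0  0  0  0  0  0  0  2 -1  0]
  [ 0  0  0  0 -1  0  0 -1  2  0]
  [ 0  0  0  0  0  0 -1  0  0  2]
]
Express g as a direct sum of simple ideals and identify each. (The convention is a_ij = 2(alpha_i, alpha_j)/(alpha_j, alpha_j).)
type B_3 + type C_7

The diagram associated to this matrix has two connected components: the simple roots {alpha_2, alpha_7, alpha_10} form a chain of 3 nodes with a double edge at one end; the terminal node there is the unique short simple root (B_3), and {alpha_1, alpha_3, alpha_4, alpha_5, alpha_6, alpha_8, alpha_9} form a chain of 7 nodes with a double edge at one end; the terminal node there is the unique long simple root (C_7). A semisimple Lie algebra decomposes uniquely as the direct sum of simple ideals, one per connected component of its Dynkin diagram, so g ≅ B_3 ⊕ C_7 (dimension 21 + 105 = 126).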